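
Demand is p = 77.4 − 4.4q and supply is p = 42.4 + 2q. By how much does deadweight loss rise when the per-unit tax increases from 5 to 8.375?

3.53

Competitive equilibrium: 77.4 − 4.4q = 42.4 + 2q → q* = 5.4688, p* = 53.3375.
For a per-unit tax t: Δq = t/6.4, so DWL = ½·t·(t/6.4) = t²/12.8.
At t = 5: DWL = 1.953. At t = 8.375: DWL = 5.48.
Increase = 5.48 − 1.953 = 3.53.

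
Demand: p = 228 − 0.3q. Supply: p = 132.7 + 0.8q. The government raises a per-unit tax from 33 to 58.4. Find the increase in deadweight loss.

Competitive equilibrium: 228 − 0.3q = 132.7 + 0.8q → q* = 86.6364, p* = 202.0091.
For a per-unit tax t: Δq = t/1.1, so DWL = ½·t·(t/1.1) = t²/2.2.
At t = 33: DWL = 495. At t = 58.4: DWL = 1550.2545.
Increase = 1550.2545 − 495 = 1055.25.

1055.25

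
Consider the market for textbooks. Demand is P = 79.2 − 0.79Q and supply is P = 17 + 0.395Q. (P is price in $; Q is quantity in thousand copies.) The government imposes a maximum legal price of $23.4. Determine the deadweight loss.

$780.17 thousand

Competitive equilibrium: 79.2 − 0.79Q = 17 + 0.395Q → Q* = 52.4895, P* = 37.7333.
At the ceiling P = 23.4, quantity supplied = (23.4 − 17)/0.395 = 16.2025.
Willingness to pay at Q' = 16.2025: 79.2 − 0.79·16.2025 = 66.4.
ΔQ = 52.4895 − 16.2025 = 36.287; wedge = 66.4 − 23.4 = 43.
DWL = ½ × 36.287 × 43 = $780.17 thousand.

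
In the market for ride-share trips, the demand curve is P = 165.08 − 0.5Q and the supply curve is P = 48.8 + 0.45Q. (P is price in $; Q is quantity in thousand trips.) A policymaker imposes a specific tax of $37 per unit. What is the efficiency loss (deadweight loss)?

Competitive equilibrium: 165.08 − 0.5Q = 48.8 + 0.45Q → Q* = 122.4, P* = 103.88.
With the tax, the buyer price exceeds the seller price by 37: (165.08 − 0.5Q) − (48.8 + 0.45Q) = 37 → Q' = 83.4526.
ΔQ = 122.4 − 83.4526 = 38.9474; the wedge equals the tax, 37.
DWL = ½ × 38.9474 × 37 = $720.53 thousand.

$720.53 thousand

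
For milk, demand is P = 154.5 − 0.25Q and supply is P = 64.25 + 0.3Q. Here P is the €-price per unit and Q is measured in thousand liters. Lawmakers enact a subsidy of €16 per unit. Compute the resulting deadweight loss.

€232.73 thousand

Competitive equilibrium: 154.5 − 0.25Q = 64.25 + 0.3Q → Q* = 164.0909, P* = 113.4773.
The subsidy lowers effective supply by 16: P = 48.25 + 0.3Q.
New quantity: 154.5 − 0.25Q = 48.25 + 0.3Q → Q' = 193.1818.
Overproduction ΔQ = 193.1818 − 164.0909 = 29.0909; wedge = subsidy = 16.
The triangle = ½ × 29.0909 × 16 = €232.73 thousand.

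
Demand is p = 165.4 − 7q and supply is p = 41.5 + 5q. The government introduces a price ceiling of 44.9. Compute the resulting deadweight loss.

558.16

Competitive equilibrium: 165.4 − 7q = 41.5 + 5q → q* = 10.325, p* = 93.125.
At the ceiling p = 44.9, quantity supplied = (44.9 − 41.5)/5 = 0.68.
Willingness to pay at q' = 0.68: 165.4 − 7·0.68 = 160.64.
Δq = 10.325 − 0.68 = 9.645; wedge = 160.64 − 44.9 = 115.74.
The triangle = ½ × 9.645 × 115.74 = 558.16.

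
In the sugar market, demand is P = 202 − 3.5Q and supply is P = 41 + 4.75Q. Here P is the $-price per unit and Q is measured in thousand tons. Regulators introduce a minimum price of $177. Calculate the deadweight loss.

$631.43 thousand

Competitive equilibrium: 202 − 3.5Q = 41 + 4.75Q → Q* = 19.5152, P* = 133.697.
At the floor P = 177, quantity demanded = (202 − 177)/3.5 = 7.1429.
Sellers' marginal cost at Q' = 7.1429: 41 + 4.75·7.1429 = 74.9288.
ΔQ = 19.5152 − 7.1429 = 12.3723; wedge = 177 − 74.9288 = 102.0712.
DWL = ½ × 12.3723 × 102.0712 = $631.43 thousand.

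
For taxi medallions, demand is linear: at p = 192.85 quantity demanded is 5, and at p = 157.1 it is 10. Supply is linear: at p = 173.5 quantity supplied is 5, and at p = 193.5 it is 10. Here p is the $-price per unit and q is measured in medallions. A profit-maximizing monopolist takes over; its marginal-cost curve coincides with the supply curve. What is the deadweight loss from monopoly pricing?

Demand slope = (157.1 − 192.85)/(10 − 5) = −7.15, so p = 228.6 − 7.15q.
Supply slope = (193.5 − 173.5)/(10 − 5) = 4, so p = 153.5 + 4q.
Competitive equilibrium: 228.6 − 7.15q = 153.5 + 4q → q* = 6.7354, p* = 180.4417.
Marginal revenue: MR = 228.6 − 14.3q. Set MR = MC: 228.6 − 14.3q = 153.5 + 4q → q_m = 4.1038.
Price p_m = 228.6 − 7.15·4.1038 = 199.2578; MC(q_m) = 153.5 + 4·4.1038 = 169.9152.
Competitive q* = 6.7354, so Δq = 2.6316; wedge = 199.2578 − 169.9152 = 29.3426.
The triangle = ½ × 2.6316 × 29.3426 = $38.61.

$38.61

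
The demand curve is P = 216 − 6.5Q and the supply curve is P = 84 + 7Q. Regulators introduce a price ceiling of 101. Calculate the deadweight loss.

364.57

Competitive equilibrium: 216 − 6.5Q = 84 + 7Q → Q* = 9.7778, P* = 152.4444.
At the ceiling P = 101, quantity supplied = (101 − 84)/7 = 2.4286.
Willingness to pay at Q' = 2.4286: 216 − 6.5·2.4286 = 200.2141.
ΔQ = 9.7778 − 2.4286 = 7.3492; wedge = 200.2141 − 101 = 99.2141.
Deadweight loss = ½ × 7.3492 × 99.2141 = 364.57.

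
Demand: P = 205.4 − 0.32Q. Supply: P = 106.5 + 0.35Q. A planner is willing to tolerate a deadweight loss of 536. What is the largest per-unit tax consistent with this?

Competitive equilibrium: 205.4 − 0.32Q = 106.5 + 0.35Q → Q* = 147.6119, P* = 158.1642.
A tax t gives ΔQ = t/0.67 and wedge t, so DWL = t²/1.34.
t²/1.34 = 536 → t² = 718.24 → t = 26.8.

26.8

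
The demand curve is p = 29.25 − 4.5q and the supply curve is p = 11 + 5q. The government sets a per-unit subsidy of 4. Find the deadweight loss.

0.84

Competitive equilibrium: 29.25 − 4.5q = 11 + 5q → q* = 1.9211, p* = 20.6053.
The subsidy lowers effective supply by 4: p = 7 + 5q.
New quantity: 29.25 − 4.5q = 7 + 5q → q' = 2.3421.
Overproduction Δq = 2.3421 − 1.9211 = 0.421; wedge = subsidy = 4.
DWL = ½ × 0.421 × 4 = 0.84.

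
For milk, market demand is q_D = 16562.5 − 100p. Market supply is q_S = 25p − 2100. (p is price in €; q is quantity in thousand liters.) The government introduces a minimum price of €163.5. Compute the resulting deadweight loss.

In inverse form: demand p = 165.625 − 0.01q, supply p = 84 + 0.04q.
Competitive equilibrium: 165.625 − 0.01q = 84 + 0.04q → q* = 1632.5, p* = 149.3.
At the floor p = 163.5, quantity demanded = (165.625 − 163.5)/0.01 = 212.5.
Sellers' marginal cost at q' = 212.5: 84 + 0.04·212.5 = 92.5.
Δq = 1632.5 − 212.5 = 1420; wedge = 163.5 − 92.5 = 71.
Deadweight loss = ½ × 1420 × 71 = €50410 thousand.

€50410 thousand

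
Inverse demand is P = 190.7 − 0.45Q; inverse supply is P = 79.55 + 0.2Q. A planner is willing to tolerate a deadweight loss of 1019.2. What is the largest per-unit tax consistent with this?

Competitive equilibrium: 190.7 − 0.45Q = 79.55 + 0.2Q → Q* = 171, P* = 113.75.
A tax t gives ΔQ = t/0.65 and wedge t, so DWL = t²/1.3.
t²/1.3 = 1019.2 → t² = 1324.96 → t = 36.4.

36.4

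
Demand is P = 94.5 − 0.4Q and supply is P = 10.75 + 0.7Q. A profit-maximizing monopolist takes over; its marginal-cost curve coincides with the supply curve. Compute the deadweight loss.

226.72

Competitive equilibrium: 94.5 − 0.4Q = 10.75 + 0.7Q → Q* = 76.1364, P* = 64.0455.
Marginal revenue: MR = 94.5 − 0.8Q. Set MR = MC: 94.5 − 0.8Q = 10.75 + 0.7Q → Q_m = 55.8333.
Price P_m = 94.5 − 0.4·55.8333 = 72.1667; MC(Q_m) = 10.75 + 0.7·55.8333 = 49.8333.
Competitive Q* = 76.1364, so ΔQ = 20.3031; wedge = 72.1667 − 49.8333 = 22.3334.
The triangle = ½ × 20.3031 × 22.3334 = 226.72.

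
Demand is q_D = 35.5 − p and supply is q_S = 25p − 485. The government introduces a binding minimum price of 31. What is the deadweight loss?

62.70

In inverse form: demand p = 35.5 − q, supply p = 19.4 + 0.04q.
Competitive equilibrium: 35.5 − q = 19.4 + 0.04q → q* = 15.4808, p* = 20.0192.
At the floor p = 31, quantity demanded = (35.5 − 31)/1 = 4.5.
Sellers' marginal cost at q' = 4.5: 19.4 + 0.04·4.5 = 19.58.
Δq = 15.4808 − 4.5 = 10.9808; wedge = 31 − 19.58 = 11.42.
Deadweight loss = ½ × 10.9808 × 11.42 = 62.70.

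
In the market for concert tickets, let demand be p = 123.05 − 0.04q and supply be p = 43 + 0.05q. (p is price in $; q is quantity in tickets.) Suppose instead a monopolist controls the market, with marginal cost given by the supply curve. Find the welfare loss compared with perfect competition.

Competitive equilibrium: 123.05 − 0.04q = 43 + 0.05q → q* = 889.44444, p* = 87.47222.
Marginal revenue: MR = 123.05 − 0.08q. Set MR = MC: 123.05 − 0.08q = 43 + 0.05q → q_m = 615.76923.
Price p_m = 123.05 − 0.04·615.76923 = 98.41923; MC(q_m) = 43 + 0.05·615.76923 = 73.78846.
Competitive q* = 889.44444, so Δq = 273.67521; wedge = 98.41923 − 73.78846 = 24.63077.
DWL = ½ × 273.67521 × 24.63077 = $3370.42.

$3370.42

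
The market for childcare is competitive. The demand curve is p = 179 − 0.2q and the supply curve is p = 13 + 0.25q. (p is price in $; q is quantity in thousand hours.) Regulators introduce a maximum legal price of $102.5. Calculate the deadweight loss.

$26.68 thousand

Competitive equilibrium: 179 − 0.2q = 13 + 0.25q → q* = 368.8889, p* = 105.2222.
At the ceiling p = 102.5, quantity supplied = (102.5 − 13)/0.25 = 358.
Willingness to pay at q' = 358: 179 − 0.2·358 = 107.4.
Δq = 368.8889 − 358 = 10.8889; wedge = 107.4 − 102.5 = 4.9.
Welfare loss = ½ × 10.8889 × 4.9 = $26.68 thousand.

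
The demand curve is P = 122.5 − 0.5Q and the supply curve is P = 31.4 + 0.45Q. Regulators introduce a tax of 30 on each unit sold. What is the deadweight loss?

Competitive equilibrium: 122.5 − 0.5Q = 31.4 + 0.45Q → Q* = 95.8947, P* = 74.5526.
With the tax, the buyer price exceeds the seller price by 30: (122.5 − 0.5Q) − (31.4 + 0.45Q) = 30 → Q' = 64.3158.
ΔQ = 95.8947 − 64.3158 = 31.5789; the wedge equals the tax, 30.
DWL = ½ × 31.5789 × 30 = 473.68.

473.68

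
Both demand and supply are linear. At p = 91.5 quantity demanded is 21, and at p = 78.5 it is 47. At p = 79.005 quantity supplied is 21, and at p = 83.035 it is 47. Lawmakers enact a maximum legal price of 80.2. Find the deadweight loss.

Demand slope = (78.5 − 91.5)/(47 − 21) = −0.5, so p = 102 − 0.5q.
Supply slope = (83.035 − 79.005)/(47 − 21) = 0.155, so p = 75.75 + 0.155q.
Competitive equilibrium: 102 − 0.5q = 75.75 + 0.155q → q* = 40.0763, p* = 81.9618.
At the ceiling p = 80.2, quantity supplied = (80.2 − 75.75)/0.155 = 28.7097.
Willingness to pay at q' = 28.7097: 102 − 0.5·28.7097 = 87.6452.
Δq = 40.0763 − 28.7097 = 11.3666; wedge = 87.6452 − 80.2 = 7.4452.
Welfare loss = ½ × 11.3666 × 7.4452 = 42.31.

42.31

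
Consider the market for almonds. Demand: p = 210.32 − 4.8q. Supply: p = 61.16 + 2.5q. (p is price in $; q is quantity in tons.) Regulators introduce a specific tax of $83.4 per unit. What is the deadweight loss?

Competitive equilibrium: 210.32 − 4.8q = 61.16 + 2.5q → q* = 20.4329, p* = 112.2422.
With the tax, the buyer price exceeds the seller price by 83.4: (210.32 − 4.8q) − (61.16 + 2.5q) = 83.4 → q' = 9.0082.
Δq = 20.4329 − 9.0082 = 11.4247; the wedge equals the tax, 83.4.
Deadweight loss = ½ × 11.4247 × 83.4 = $476.41.

$476.41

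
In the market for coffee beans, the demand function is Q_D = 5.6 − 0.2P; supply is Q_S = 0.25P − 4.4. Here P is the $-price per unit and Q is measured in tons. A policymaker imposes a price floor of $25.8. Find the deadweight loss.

In inverse form: demand P = 28 − 5Q, supply P = 17.6 + 4Q.
Competitive equilibrium: 28 − 5Q = 17.6 + 4Q → Q* = 1.1556, P* = 22.2222.
At the floor P = 25.8, quantity demanded = (28 − 25.8)/5 = 0.44.
Sellers' marginal cost at Q' = 0.44: 17.6 + 4·0.44 = 19.36.
ΔQ = 1.1556 − 0.44 = 0.7156; wedge = 25.8 − 19.36 = 6.44.
DWL = ½ × 0.7156 × 6.44 = $2.30.

$2.30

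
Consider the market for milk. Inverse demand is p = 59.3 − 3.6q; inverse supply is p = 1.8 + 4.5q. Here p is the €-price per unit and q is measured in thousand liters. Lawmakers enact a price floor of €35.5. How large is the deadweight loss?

Competitive equilibrium: 59.3 − 3.6q = 1.8 + 4.5q → q* = 7.0988, p* = 33.7444.
At the floor p = 35.5, quantity demanded = (59.3 − 35.5)/3.6 = 6.6111.
Sellers' marginal cost at q' = 6.6111: 1.8 + 4.5·6.6111 = 31.55.
Δq = 7.0988 − 6.6111 = 0.4877; wedge = 35.5 − 31.55 = 3.95.
Deadweight loss = ½ × 0.4877 × 3.95 = €0.96 thousand.

€0.96 thousand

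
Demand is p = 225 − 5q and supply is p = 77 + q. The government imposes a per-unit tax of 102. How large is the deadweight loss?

Competitive equilibrium: 225 − 5q = 77 + q → q* = 24.6667, p* = 101.6667.
With the tax, the buyer price exceeds the seller price by 102: (225 − 5q) − (77 + q) = 102 → q' = 7.6667.
Δq = 24.6667 − 7.6667 = 17; the wedge equals the tax, 102.
The triangle = ½ × 17 × 102 = 867.

867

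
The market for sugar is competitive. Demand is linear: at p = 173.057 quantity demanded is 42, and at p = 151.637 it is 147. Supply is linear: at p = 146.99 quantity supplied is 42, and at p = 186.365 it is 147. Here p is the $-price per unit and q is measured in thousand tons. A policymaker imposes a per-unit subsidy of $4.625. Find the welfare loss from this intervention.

$18.47 thousand

Demand slope = (151.637 − 173.057)/(147 − 42) = −0.204, so p = 181.625 − 0.204q.
Supply slope = (186.365 − 146.99)/(147 − 42) = 0.375, so p = 131.24 + 0.375q.
Competitive equilibrium: 181.625 − 0.204q = 131.24 + 0.375q → q* = 87.0207, p* = 163.8728.
The subsidy lowers effective supply by 4.625: p = 126.615 + 0.375q.
New quantity: 181.625 − 0.204q = 126.615 + 0.375q → q' = 95.0086.
Overproduction Δq = 95.0086 − 87.0207 = 7.9879; wedge = subsidy = 4.625.
Welfare loss = ½ × 7.9879 × 4.625 = $18.47 thousand.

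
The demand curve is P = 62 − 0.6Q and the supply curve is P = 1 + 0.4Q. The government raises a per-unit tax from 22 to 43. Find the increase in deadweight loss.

682.50

Competitive equilibrium: 62 − 0.6Q = 1 + 0.4Q → Q* = 61, P* = 25.4.
For a per-unit tax t: ΔQ = t/1, so DWL = ½·t·(t/1) = t²/2.
At t = 22: DWL = 242. At t = 43: DWL = 924.5.
Increase = 924.5 − 242 = 682.50.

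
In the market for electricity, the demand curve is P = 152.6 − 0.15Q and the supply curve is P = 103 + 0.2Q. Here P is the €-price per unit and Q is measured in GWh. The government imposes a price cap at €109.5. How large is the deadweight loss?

Competitive equilibrium: 152.6 − 0.15Q = 103 + 0.2Q → Q* = 141.7143, P* = 131.3429.
At the ceiling P = 109.5, quantity supplied = (109.5 − 103)/0.2 = 32.5.
Willingness to pay at Q' = 32.5: 152.6 − 0.15·32.5 = 147.725.
ΔQ = 141.7143 − 32.5 = 109.2143; wedge = 147.725 − 109.5 = 38.225.
Welfare loss = ½ × 109.2143 × 38.225 = €2087.36.

€2087.36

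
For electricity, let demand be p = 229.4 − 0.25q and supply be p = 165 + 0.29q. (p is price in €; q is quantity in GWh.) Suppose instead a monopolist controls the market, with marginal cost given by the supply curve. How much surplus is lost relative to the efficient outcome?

Competitive equilibrium: 229.4 − 0.25q = 165 + 0.29q → q* = 119.2593, p* = 199.5852.
Marginal revenue: MR = 229.4 − 0.5q. Set MR = MC: 229.4 − 0.5q = 165 + 0.29q → q_m = 81.519.
Price p_m = 229.4 − 0.25·81.519 = 209.0203; MC(q_m) = 165 + 0.29·81.519 = 188.6405.
Competitive q* = 119.2593, so Δq = 37.7403; wedge = 209.0203 − 188.6405 = 20.3798.
The triangle = ½ × 37.7403 × 20.3798 = €384.57.

€384.57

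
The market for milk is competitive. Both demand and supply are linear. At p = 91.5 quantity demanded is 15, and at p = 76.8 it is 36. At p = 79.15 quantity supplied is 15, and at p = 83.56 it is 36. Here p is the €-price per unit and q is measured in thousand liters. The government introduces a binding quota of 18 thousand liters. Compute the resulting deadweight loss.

Demand slope = (76.8 − 91.5)/(36 − 15) = −0.7, so p = 102 − 0.7q.
Supply slope = (83.56 − 79.15)/(36 − 15) = 0.21, so p = 76 + 0.21q.
Competitive equilibrium: 102 − 0.7q = 76 + 0.21q → q* = 28.5714, p* = 82.
At q = 18: demand price = 102 − 0.7·18 = 89.4; supply price = 76 + 0.21·18 = 79.78.
Δq = 28.5714 − 18 = 10.5714; wedge = 89.4 − 79.78 = 9.62.
Welfare loss = ½ × 10.5714 × 9.62 = €50.85 thousand.

€50.85 thousand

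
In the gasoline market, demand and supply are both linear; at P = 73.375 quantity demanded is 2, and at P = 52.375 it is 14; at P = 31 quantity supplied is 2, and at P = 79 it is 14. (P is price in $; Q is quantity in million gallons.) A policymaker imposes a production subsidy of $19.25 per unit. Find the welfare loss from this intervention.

$32.22 million

Demand slope = (52.375 − 73.375)/(14 − 2) = −1.75, so P = 76.875 − 1.75Q.
Supply slope = (79 − 31)/(14 − 2) = 4, so P = 23 + 4Q.
Competitive equilibrium: 76.875 − 1.75Q = 23 + 4Q → Q* = 9.3696, P* = 60.4783.
The subsidy lowers effective supply by 19.25: P = 3.75 + 4Q.
New quantity: 76.875 − 1.75Q = 3.75 + 4Q → Q' = 12.7174.
Overproduction ΔQ = 12.7174 − 9.3696 = 3.3478; wedge = subsidy = 19.25.
Welfare loss = ½ × 3.3478 × 19.25 = $32.22 million.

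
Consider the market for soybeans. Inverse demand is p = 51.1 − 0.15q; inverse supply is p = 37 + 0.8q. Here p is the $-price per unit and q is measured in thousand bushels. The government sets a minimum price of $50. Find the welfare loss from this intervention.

$26.78 thousand

Competitive equilibrium: 51.1 − 0.15q = 37 + 0.8q → q* = 14.8421, p* = 48.8737.
At the floor p = 50, quantity demanded = (51.1 − 50)/0.15 = 7.3333.
Sellers' marginal cost at q' = 7.3333: 37 + 0.8·7.3333 = 42.8666.
Δq = 14.8421 − 7.3333 = 7.5088; wedge = 50 − 42.8666 = 7.1334.
Welfare loss = ½ × 7.5088 × 7.1334 = $26.78 thousand.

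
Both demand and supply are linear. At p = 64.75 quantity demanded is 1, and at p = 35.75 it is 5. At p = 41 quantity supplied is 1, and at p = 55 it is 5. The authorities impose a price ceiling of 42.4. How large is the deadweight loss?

Demand slope = (35.75 − 64.75)/(5 − 1) = −7.25, so p = 72 − 7.25q.
Supply slope = (55 − 41)/(5 − 1) = 3.5, so p = 37.5 + 3.5q.
Competitive equilibrium: 72 − 7.25q = 37.5 + 3.5q → q* = 3.2093, p* = 48.7326.
At the ceiling p = 42.4, quantity supplied = (42.4 − 37.5)/3.5 = 1.4.
Willingness to pay at q' = 1.4: 72 − 7.25·1.4 = 61.85.
Δq = 3.2093 − 1.4 = 1.8093; wedge = 61.85 − 42.4 = 19.45.
DWL = ½ × 1.8093 × 19.45 = 17.60.

17.60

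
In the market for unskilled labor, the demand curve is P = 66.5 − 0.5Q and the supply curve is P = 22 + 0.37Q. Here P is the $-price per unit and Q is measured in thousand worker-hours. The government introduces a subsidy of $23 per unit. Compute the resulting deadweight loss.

Competitive equilibrium: 66.5 − 0.5Q = 22 + 0.37Q → Q* = 51.1494, P* = 40.9253.
The subsidy lowers effective supply by 23: P = 0.37Q − 1.
New quantity: 66.5 − 0.5Q = 0.37Q − 1 → Q' = 77.5862.
Overproduction ΔQ = 77.5862 − 51.1494 = 26.4368; wedge = subsidy = 23.
The triangle = ½ × 26.4368 × 23 = $304.02 thousand.

$304.02 thousand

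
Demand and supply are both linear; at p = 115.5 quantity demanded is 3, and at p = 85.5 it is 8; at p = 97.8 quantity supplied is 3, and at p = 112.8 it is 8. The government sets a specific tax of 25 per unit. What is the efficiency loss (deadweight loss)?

34.72

Demand slope = (85.5 − 115.5)/(8 − 3) = −6, so p = 133.5 − 6q.
Supply slope = (112.8 − 97.8)/(8 − 3) = 3, so p = 88.8 + 3q.
Competitive equilibrium: 133.5 − 6q = 88.8 + 3q → q* = 4.9667, p* = 103.7.
With the tax, the buyer price exceeds the seller price by 25: (133.5 − 6q) − (88.8 + 3q) = 25 → q' = 2.1889.
Δq = 4.9667 − 2.1889 = 2.7778; the wedge equals the tax, 25.
DWL = ½ × 2.7778 × 25 = 34.72.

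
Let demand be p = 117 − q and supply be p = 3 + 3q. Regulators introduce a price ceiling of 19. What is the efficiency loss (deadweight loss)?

Competitive equilibrium: 117 − q = 3 + 3q → q* = 28.5, p* = 88.5.
At the ceiling p = 19, quantity supplied = (19 − 3)/3 = 5.3333.
Willingness to pay at q' = 5.3333: 117 − 1·5.3333 = 111.6667.
Δq = 28.5 − 5.3333 = 23.1667; wedge = 111.6667 − 19 = 92.6667.
The triangle = ½ × 23.1667 × 92.6667 = 1073.39.

1073.39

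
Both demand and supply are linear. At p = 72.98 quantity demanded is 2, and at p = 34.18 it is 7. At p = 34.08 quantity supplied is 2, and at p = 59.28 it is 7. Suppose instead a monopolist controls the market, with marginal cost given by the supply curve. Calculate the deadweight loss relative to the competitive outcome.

Demand slope = (34.18 − 72.98)/(7 − 2) = −7.76, so p = 88.5 − 7.76q.
Supply slope = (59.28 − 34.08)/(7 − 2) = 5.04, so p = 24 + 5.04q.
Competitive equilibrium: 88.5 − 7.76q = 24 + 5.04q → q* = 5.0391, p* = 49.3969.
Marginal revenue: MR = 88.5 − 15.52q. Set MR = MC: 88.5 − 15.52q = 24 + 5.04q → q_m = 3.1372.
Price p_m = 88.5 − 7.76·3.1372 = 64.1553; MC(q_m) = 24 + 5.04·3.1372 = 39.8115.
Competitive q* = 5.0391, so Δq = 1.9019; wedge = 64.1553 − 39.8115 = 24.3438.
The triangle = ½ × 1.9019 × 24.3438 = 23.15.

23.15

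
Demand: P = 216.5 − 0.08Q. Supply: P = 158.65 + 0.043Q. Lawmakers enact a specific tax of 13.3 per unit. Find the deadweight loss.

719.07

Competitive equilibrium: 216.5 − 0.08Q = 158.65 + 0.043Q → Q* = 470.3252, P* = 178.874.
With the tax, the buyer price exceeds the seller price by 13.3: (216.5 − 0.08Q) − (158.65 + 0.043Q) = 13.3 → Q' = 362.1951.
ΔQ = 470.3252 − 362.1951 = 108.1301; the wedge equals the tax, 13.3.
The triangle = ½ × 108.1301 × 13.3 = 719.07.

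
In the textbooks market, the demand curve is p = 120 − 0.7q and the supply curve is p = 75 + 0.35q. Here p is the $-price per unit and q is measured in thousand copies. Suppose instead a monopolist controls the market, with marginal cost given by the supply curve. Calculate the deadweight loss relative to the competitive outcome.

Competitive equilibrium: 120 − 0.7q = 75 + 0.35q → q* = 42.8571, p* = 90.
Marginal revenue: MR = 120 − 1.4q. Set MR = MC: 120 − 1.4q = 75 + 0.35q → q_m = 25.7143.
Price p_m = 120 − 0.7·25.7143 = 102; MC(q_m) = 75 + 0.35·25.7143 = 84.
Competitive q* = 42.8571, so Δq = 17.1428; wedge = 102 − 84 = 18.
DWL = ½ × 17.1428 × 18 = $154.29 thousand.

$154.29 thousand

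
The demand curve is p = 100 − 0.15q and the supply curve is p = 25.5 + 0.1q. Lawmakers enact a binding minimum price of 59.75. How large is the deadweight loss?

110.01

Competitive equilibrium: 100 − 0.15q = 25.5 + 0.1q → q* = 298, p* = 55.3.
At the floor p = 59.75, quantity demanded = (100 − 59.75)/0.15 = 268.3333.
Sellers' marginal cost at q' = 268.3333: 25.5 + 0.1·268.3333 = 52.3333.
Δq = 298 − 268.3333 = 29.6667; wedge = 59.75 − 52.3333 = 7.4167.
The triangle = ½ × 29.6667 × 7.4167 = 110.01.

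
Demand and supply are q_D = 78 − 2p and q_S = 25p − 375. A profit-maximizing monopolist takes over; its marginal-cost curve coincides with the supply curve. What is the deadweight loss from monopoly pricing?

123.27

In inverse form: demand p = 39 − 0.5q, supply p = 15 + 0.04q.
Competitive equilibrium: 39 − 0.5q = 15 + 0.04q → q* = 44.4444, p* = 16.7778.
Marginal revenue: MR = 39 − q. Set MR = MC: 39 − q = 15 + 0.04q → q_m = 23.0769.
Price p_m = 39 − 0.5·23.0769 = 27.4616; MC(q_m) = 15 + 0.04·23.0769 = 15.9231.
Competitive q* = 44.4444, so Δq = 21.3675; wedge = 27.4616 − 15.9231 = 11.5385.
Welfare loss = ½ × 21.3675 × 11.5385 = 123.27.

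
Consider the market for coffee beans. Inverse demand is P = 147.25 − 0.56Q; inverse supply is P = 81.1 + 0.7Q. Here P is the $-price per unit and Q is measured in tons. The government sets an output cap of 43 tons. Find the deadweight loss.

$56.86

Competitive equilibrium: 147.25 − 0.56Q = 81.1 + 0.7Q → Q* = 52.5, P* = 117.85.
At Q = 43: demand price = 147.25 − 0.56·43 = 123.17; supply price = 81.1 + 0.7·43 = 111.2.
ΔQ = 52.5 − 43 = 9.5; wedge = 123.17 − 111.2 = 11.97.
Deadweight loss = ½ × 9.5 × 11.97 = $56.86.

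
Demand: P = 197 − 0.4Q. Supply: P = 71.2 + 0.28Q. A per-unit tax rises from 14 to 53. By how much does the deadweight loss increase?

Competitive equilibrium: 197 − 0.4Q = 71.2 + 0.28Q → Q* = 185, P* = 123.
For a per-unit tax t: ΔQ = t/0.68, so DWL = ½·t·(t/0.68) = t²/1.36.
At t = 14: DWL = 144.118. At t = 53: DWL = 2065.441.
Increase = 2065.441 − 144.118 = 1921.32.

1921.32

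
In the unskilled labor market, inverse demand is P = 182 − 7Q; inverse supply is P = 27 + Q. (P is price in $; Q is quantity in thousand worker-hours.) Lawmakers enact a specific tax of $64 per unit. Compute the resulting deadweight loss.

$256 thousand

Competitive equilibrium: 182 − 7Q = 27 + Q → Q* = 19.375, P* = 46.375.
With the tax, the buyer price exceeds the seller price by 64: (182 − 7Q) − (27 + Q) = 64 → Q' = 11.375.
ΔQ = 19.375 − 11.375 = 8; the wedge equals the tax, 64.
The triangle = ½ × 8 × 64 = $256 thousand.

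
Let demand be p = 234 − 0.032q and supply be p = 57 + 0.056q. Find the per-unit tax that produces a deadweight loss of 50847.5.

94.6

Competitive equilibrium: 234 − 0.032q = 57 + 0.056q → q* = 2011.3636, p* = 169.6364.
A tax t gives Δq = t/0.088 and wedge t, so DWL = t²/0.176.
t²/0.176 = 50847.5 → t² = 8949.16 → t = 94.6.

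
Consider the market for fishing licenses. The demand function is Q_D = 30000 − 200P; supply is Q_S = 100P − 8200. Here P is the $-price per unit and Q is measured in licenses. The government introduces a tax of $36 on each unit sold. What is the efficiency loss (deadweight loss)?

$43200

In inverse form: demand P = 150 − 0.005Q, supply P = 82 + 0.01Q.
Competitive equilibrium: 150 − 0.005Q = 82 + 0.01Q → Q* = 4533.3333, P* = 127.3333.
With the tax, the buyer price exceeds the seller price by 36: (150 − 0.005Q) − (82 + 0.01Q) = 36 → Q' = 2133.3333.
ΔQ = 4533.3333 − 2133.3333 = 2400; the wedge equals the tax, 36.
The triangle = ½ × 2400 × 36 = $43200.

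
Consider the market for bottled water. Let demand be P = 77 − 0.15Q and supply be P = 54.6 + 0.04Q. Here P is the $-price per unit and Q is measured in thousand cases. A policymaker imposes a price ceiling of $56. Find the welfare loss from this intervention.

$652.80 thousand

Competitive equilibrium: 77 − 0.15Q = 54.6 + 0.04Q → Q* = 117.8947, P* = 59.3158.
At the ceiling P = 56, quantity supplied = (56 − 54.6)/0.04 = 35.
Willingness to pay at Q' = 35: 77 − 0.15·35 = 71.75.
ΔQ = 117.8947 − 35 = 82.8947; wedge = 71.75 − 56 = 15.75.
Welfare loss = ½ × 82.8947 × 15.75 = $652.80 thousand.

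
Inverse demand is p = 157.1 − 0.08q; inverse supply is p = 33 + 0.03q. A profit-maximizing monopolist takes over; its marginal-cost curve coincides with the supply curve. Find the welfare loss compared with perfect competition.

Competitive equilibrium: 157.1 − 0.08q = 33 + 0.03q → q* = 1128.1818182, p* = 66.8454545.
Marginal revenue: MR = 157.1 − 0.16q. Set MR = MC: 157.1 − 0.16q = 33 + 0.03q → q_m = 653.1578947.
Price p_m = 157.1 − 0.08·653.1578947 = 104.8473684; MC(q_m) = 33 + 0.03·653.1578947 = 52.5947368.
Competitive q* = 1128.1818182, so Δq = 475.0239235; wedge = 104.8473684 − 52.5947368 = 52.2526316.
Deadweight loss = ½ × 475.0239235 × 52.2526316 = 12410.63.

12410.63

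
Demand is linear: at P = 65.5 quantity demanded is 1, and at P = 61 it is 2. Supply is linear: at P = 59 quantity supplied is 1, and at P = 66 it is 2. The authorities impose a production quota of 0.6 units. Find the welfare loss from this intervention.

5.36

Demand slope = (61 − 65.5)/(2 − 1) = −4.5, so P = 70 − 4.5Q.
Supply slope = (66 − 59)/(2 − 1) = 7, so P = 52 + 7Q.
Competitive equilibrium: 70 − 4.5Q = 52 + 7Q → Q* = 1.5652, P* = 62.9565.
At Q = 0.6: demand price = 70 − 4.5·0.6 = 67.3; supply price = 52 + 7·0.6 = 56.2.
ΔQ = 1.5652 − 0.6 = 0.9652; wedge = 67.3 − 56.2 = 11.1.
Deadweight loss = ½ × 0.9652 × 11.1 = 5.36.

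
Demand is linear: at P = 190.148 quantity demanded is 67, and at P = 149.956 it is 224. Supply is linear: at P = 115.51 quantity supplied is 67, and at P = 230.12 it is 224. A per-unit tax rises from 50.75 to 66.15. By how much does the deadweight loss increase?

Demand slope = (149.956 − 190.148)/(224 − 67) = −0.256, so P = 207.3 − 0.256Q.
Supply slope = (230.12 − 115.51)/(224 − 67) = 0.73, so P = 66.6 + 0.73Q.
Competitive equilibrium: 207.3 − 0.256Q = 66.6 + 0.73Q → Q* = 142.6978, P* = 170.7694.
For a per-unit tax t: ΔQ = t/0.986, so DWL = ½·t·(t/0.986) = t²/1.972.
At t = 50.75: DWL = 1306.066. At t = 66.15: DWL = 2218.977.
Increase = 2218.977 − 1306.066 = 912.91.

912.91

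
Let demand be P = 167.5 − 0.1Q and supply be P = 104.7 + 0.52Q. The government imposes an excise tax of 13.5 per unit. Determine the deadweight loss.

146.98

Competitive equilibrium: 167.5 − 0.1Q = 104.7 + 0.52Q → Q* = 101.2903, P* = 157.371.
With the tax, the buyer price exceeds the seller price by 13.5: (167.5 − 0.1Q) − (104.7 + 0.52Q) = 13.5 → Q' = 79.5161.
ΔQ = 101.2903 − 79.5161 = 21.7742; the wedge equals the tax, 13.5.
Welfare loss = ½ × 21.7742 × 13.5 = 146.98.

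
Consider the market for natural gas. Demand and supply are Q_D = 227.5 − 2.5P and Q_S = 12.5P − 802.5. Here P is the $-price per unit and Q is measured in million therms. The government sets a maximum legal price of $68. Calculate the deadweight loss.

$16.67 million

In inverse form: demand P = 91 − 0.4Q, supply P = 64.2 + 0.08Q.
Competitive equilibrium: 91 − 0.4Q = 64.2 + 0.08Q → Q* = 55.8333, P* = 68.6667.
At the ceiling P = 68, quantity supplied = (68 − 64.2)/0.08 = 47.5.
Willingness to pay at Q' = 47.5: 91 − 0.4·47.5 = 72.
ΔQ = 55.8333 − 47.5 = 8.3333; wedge = 72 − 68 = 4.
DWL = ½ × 8.3333 × 4 = $16.67 million.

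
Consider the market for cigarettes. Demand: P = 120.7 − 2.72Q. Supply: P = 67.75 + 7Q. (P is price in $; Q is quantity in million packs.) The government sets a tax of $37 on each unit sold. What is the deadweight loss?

$70.42 million

Competitive equilibrium: 120.7 − 2.72Q = 67.75 + 7Q → Q* = 5.4475, P* = 105.8827.
With the tax, the buyer price exceeds the seller price by 37: (120.7 − 2.72Q) − (67.75 + 7Q) = 37 → Q' = 1.6409.
ΔQ = 5.4475 − 1.6409 = 3.8066; the wedge equals the tax, 37.
Deadweight loss = ½ × 3.8066 × 37 = $70.42 million.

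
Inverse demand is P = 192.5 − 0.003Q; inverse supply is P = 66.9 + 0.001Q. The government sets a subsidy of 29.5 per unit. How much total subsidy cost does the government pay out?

1143862.50

Competitive equilibrium: 192.5 − 0.003Q = 66.9 + 0.001Q → Q* = 31400, P* = 98.3.
The subsidy lowers effective supply by 29.5: P = 37.4 + 0.001Q.
New quantity: 192.5 − 0.003Q = 37.4 + 0.001Q → Q' = 38775.
Total subsidy cost = 29.5 × 38775 = 1143862.50.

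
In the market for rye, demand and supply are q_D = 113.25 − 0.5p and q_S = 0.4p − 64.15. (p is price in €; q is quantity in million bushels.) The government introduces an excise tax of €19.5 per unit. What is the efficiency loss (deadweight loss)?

€42.25 million

In inverse form: demand p = 226.5 − 2q, supply p = 160.375 + 2.5q.
Competitive equilibrium: 226.5 − 2q = 160.375 + 2.5q → q* = 14.6944, p* = 197.1111.
With the tax, the buyer price exceeds the seller price by 19.5: (226.5 − 2q) − (160.375 + 2.5q) = 19.5 → q' = 10.3611.
Δq = 14.6944 − 10.3611 = 4.3333; the wedge equals the tax, 19.5.
Deadweight loss = ½ × 4.3333 × 19.5 = €42.25 million.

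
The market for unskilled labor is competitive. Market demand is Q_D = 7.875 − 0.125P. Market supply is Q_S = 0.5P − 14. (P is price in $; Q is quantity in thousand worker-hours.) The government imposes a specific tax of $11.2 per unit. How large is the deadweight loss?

$6.272 thousand

In inverse form: demand P = 63 − 8Q, supply P = 28 + 2Q.
Competitive equilibrium: 63 − 8Q = 28 + 2Q → Q* = 3.5, P* = 35.
With the tax, the buyer price exceeds the seller price by 11.2: (63 − 8Q) − (28 + 2Q) = 11.2 → Q' = 2.38.
ΔQ = 3.5 − 2.38 = 1.12; the wedge equals the tax, 11.2.
The triangle = ½ × 1.12 × 11.2 = $6.272 thousand.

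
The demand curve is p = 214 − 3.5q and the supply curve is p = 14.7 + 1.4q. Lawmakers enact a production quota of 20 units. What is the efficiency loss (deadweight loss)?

1047.11

Competitive equilibrium: 214 − 3.5q = 14.7 + 1.4q → q* = 40.6735, p* = 71.6429.
At q = 20: demand price = 214 − 3.5·20 = 144; supply price = 14.7 + 1.4·20 = 42.7.
Δq = 40.6735 − 20 = 20.6735; wedge = 144 − 42.7 = 101.3.
The triangle = ½ × 20.6735 × 101.3 = 1047.11.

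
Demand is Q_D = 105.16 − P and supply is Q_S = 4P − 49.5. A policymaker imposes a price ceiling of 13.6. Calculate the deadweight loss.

3003.98

In inverse form: demand P = 105.16 − Q, supply P = 12.375 + 0.25Q.
Competitive equilibrium: 105.16 − Q = 12.375 + 0.25Q → Q* = 74.228, P* = 30.932.
At the ceiling P = 13.6, quantity supplied = (13.6 − 12.375)/0.25 = 4.9.
Willingness to pay at Q' = 4.9: 105.16 − 1·4.9 = 100.26.
ΔQ = 74.228 − 4.9 = 69.328; wedge = 100.26 − 13.6 = 86.66.
DWL = ½ × 69.328 × 86.66 = 3003.98.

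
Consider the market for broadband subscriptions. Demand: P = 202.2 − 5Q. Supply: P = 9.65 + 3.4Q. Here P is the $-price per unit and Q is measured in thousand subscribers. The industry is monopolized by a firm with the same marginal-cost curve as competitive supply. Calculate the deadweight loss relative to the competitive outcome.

$307.26 thousand

Competitive equilibrium: 202.2 − 5Q = 9.65 + 3.4Q → Q* = 22.9226, P* = 87.5869.
Marginal revenue: MR = 202.2 − 10Q. Set MR = MC: 202.2 − 10Q = 9.65 + 3.4Q → Q_m = 14.3694.
Price P_m = 202.2 − 5·14.3694 = 130.353; MC(Q_m) = 9.65 + 3.4·14.3694 = 58.506.
Competitive Q* = 22.9226, so ΔQ = 8.5532; wedge = 130.353 − 58.506 = 71.847.
The triangle = ½ × 8.5532 × 71.847 = $307.26 thousand.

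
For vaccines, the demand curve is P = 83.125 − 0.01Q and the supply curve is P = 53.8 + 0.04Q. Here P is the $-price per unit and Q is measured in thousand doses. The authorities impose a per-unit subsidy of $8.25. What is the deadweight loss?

Competitive equilibrium: 83.125 − 0.01Q = 53.8 + 0.04Q → Q* = 586.5, P* = 77.26.
The subsidy lowers effective supply by 8.25: P = 45.55 + 0.04Q.
New quantity: 83.125 − 0.01Q = 45.55 + 0.04Q → Q' = 751.5.
Overproduction ΔQ = 751.5 − 586.5 = 165; wedge = subsidy = 8.25.
Welfare loss = ½ × 165 × 8.25 = $680.625 thousand.

$680.625 thousand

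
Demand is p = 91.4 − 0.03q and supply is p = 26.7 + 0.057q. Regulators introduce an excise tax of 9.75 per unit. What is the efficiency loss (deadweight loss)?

Competitive equilibrium: 91.4 − 0.03q = 26.7 + 0.057q → q* = 743.6782, p* = 69.0897.
With the tax, the buyer price exceeds the seller price by 9.75: (91.4 − 0.03q) − (26.7 + 0.057q) = 9.75 → q' = 631.6092.
Δq = 743.6782 − 631.6092 = 112.069; the wedge equals the tax, 9.75.
Deadweight loss = ½ × 112.069 × 9.75 = 546.34.

546.34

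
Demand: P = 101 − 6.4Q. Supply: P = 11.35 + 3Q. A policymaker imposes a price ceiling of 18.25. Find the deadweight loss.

Competitive equilibrium: 101 − 6.4Q = 11.35 + 3Q → Q* = 9.5372, P* = 39.9617.
At the ceiling P = 18.25, quantity supplied = (18.25 − 11.35)/3 = 2.3.
Willingness to pay at Q' = 2.3: 101 − 6.4·2.3 = 86.28.
ΔQ = 9.5372 − 2.3 = 7.2372; wedge = 86.28 − 18.25 = 68.03.
DWL = ½ × 7.2372 × 68.03 = 246.17.

246.17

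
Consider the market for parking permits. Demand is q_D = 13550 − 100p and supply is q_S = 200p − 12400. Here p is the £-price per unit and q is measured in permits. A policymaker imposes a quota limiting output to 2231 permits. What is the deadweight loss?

£53426.71

In inverse form: demand p = 135.5 − 0.01q, supply p = 62 + 0.005q.
Competitive equilibrium: 135.5 − 0.01q = 62 + 0.005q → q* = 4900, p* = 86.5.
At q = 2231: demand price = 135.5 − 0.01·2231 = 113.19; supply price = 62 + 0.005·2231 = 73.155.
Δq = 4900 − 2231 = 2669; wedge = 113.19 − 73.155 = 40.035.
Welfare loss = ½ × 2669 × 40.035 = £53426.71.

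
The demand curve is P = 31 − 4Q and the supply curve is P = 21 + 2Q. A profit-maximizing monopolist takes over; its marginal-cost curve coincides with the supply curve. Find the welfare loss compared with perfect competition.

1.33

Competitive equilibrium: 31 − 4Q = 21 + 2Q → Q* = 1.6667, P* = 24.3333.
Marginal revenue: MR = 31 − 8Q. Set MR = MC: 31 − 8Q = 21 + 2Q → Q_m = 1.
Price P_m = 31 − 4·1 = 27; MC(Q_m) = 21 + 2·1 = 23.
Competitive Q* = 1.6667, so ΔQ = 0.6667; wedge = 27 − 23 = 4.
Deadweight loss = ½ × 0.6667 × 4 = 1.33.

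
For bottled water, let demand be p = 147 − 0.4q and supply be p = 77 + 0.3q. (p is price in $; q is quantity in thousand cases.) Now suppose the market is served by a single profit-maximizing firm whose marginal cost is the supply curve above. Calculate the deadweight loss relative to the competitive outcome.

Competitive equilibrium: 147 − 0.4q = 77 + 0.3q → q* = 100, p* = 107.
Marginal revenue: MR = 147 − 0.8q. Set MR = MC: 147 − 0.8q = 77 + 0.3q → q_m = 63.6364.
Price p_m = 147 − 0.4·63.6364 = 121.5454; MC(q_m) = 77 + 0.3·63.6364 = 96.0909.
Competitive q* = 100, so Δq = 36.3636; wedge = 121.5454 − 96.0909 = 25.4545.
Deadweight loss = ½ × 36.3636 × 25.4545 = $462.81 thousand.

$462.81 thousand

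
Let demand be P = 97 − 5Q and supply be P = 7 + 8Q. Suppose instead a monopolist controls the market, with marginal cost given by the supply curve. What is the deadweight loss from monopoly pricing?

Competitive equilibrium: 97 − 5Q = 7 + 8Q → Q* = 6.9231, P* = 62.3846.
Marginal revenue: MR = 97 − 10Q. Set MR = MC: 97 − 10Q = 7 + 8Q → Q_m = 5.
Price P_m = 97 − 5·5 = 72; MC(Q_m) = 7 + 8·5 = 47.
Competitive Q* = 6.9231, so ΔQ = 1.9231; wedge = 72 − 47 = 25.
DWL = ½ × 1.9231 × 25 = 24.04.

24.04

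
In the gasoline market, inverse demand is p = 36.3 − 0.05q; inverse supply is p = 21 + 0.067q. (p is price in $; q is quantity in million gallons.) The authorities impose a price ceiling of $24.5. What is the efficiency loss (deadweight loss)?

Competitive equilibrium: 36.3 − 0.05q = 21 + 0.067q → q* = 130.7692, p* = 29.7615.
At the ceiling p = 24.5, quantity supplied = (24.5 − 21)/0.067 = 52.2388.
Willingness to pay at q' = 52.2388: 36.3 − 0.05·52.2388 = 33.6881.
Δq = 130.7692 − 52.2388 = 78.5304; wedge = 33.6881 − 24.5 = 9.1881.
DWL = ½ × 78.5304 × 9.1881 = $360.77 million.

$360.77 million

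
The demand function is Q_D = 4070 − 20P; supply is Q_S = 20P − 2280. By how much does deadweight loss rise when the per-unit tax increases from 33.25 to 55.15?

In inverse form: demand P = 203.5 − 0.05Q, supply P = 114 + 0.05Q.
Competitive equilibrium: 203.5 − 0.05Q = 114 + 0.05Q → Q* = 895, P* = 158.75.
For a per-unit tax t: ΔQ = t/0.1, so DWL = ½·t·(t/0.1) = t²/0.2.
At t = 33.25: DWL = 5527.813. At t = 55.15: DWL = 15207.613.
Increase = 15207.613 − 5527.813 = 9679.80.

9679.80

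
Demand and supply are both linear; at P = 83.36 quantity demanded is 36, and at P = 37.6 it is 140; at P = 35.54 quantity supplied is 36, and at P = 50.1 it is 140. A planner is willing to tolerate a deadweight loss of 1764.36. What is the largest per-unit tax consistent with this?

45.24

Demand slope = (37.6 − 83.36)/(140 − 36) = −0.44, so P = 99.2 − 0.44Q.
Supply slope = (50.1 − 35.54)/(140 − 36) = 0.14, so P = 30.5 + 0.14Q.
Competitive equilibrium: 99.2 − 0.44Q = 30.5 + 0.14Q → Q* = 118.4483, P* = 47.0828.
A tax t gives ΔQ = t/0.58 and wedge t, so DWL = t²/1.16.
t²/1.16 = 1764.36 → t² = 2046.6576 → t = 45.24.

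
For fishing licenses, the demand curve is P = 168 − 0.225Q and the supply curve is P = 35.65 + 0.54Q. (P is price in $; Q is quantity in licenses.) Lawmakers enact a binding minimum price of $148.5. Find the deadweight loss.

Competitive equilibrium: 168 − 0.225Q = 35.65 + 0.54Q → Q* = 173.0065, P* = 129.0735.
At the floor P = 148.5, quantity demanded = (168 − 148.5)/0.225 = 86.6667.
Sellers' marginal cost at Q' = 86.6667: 35.65 + 0.54·86.6667 = 82.45.
ΔQ = 173.0065 − 86.6667 = 86.3398; wedge = 148.5 − 82.45 = 66.05.
The triangle = ½ × 86.3398 × 66.05 = $2851.37.

$2851.37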